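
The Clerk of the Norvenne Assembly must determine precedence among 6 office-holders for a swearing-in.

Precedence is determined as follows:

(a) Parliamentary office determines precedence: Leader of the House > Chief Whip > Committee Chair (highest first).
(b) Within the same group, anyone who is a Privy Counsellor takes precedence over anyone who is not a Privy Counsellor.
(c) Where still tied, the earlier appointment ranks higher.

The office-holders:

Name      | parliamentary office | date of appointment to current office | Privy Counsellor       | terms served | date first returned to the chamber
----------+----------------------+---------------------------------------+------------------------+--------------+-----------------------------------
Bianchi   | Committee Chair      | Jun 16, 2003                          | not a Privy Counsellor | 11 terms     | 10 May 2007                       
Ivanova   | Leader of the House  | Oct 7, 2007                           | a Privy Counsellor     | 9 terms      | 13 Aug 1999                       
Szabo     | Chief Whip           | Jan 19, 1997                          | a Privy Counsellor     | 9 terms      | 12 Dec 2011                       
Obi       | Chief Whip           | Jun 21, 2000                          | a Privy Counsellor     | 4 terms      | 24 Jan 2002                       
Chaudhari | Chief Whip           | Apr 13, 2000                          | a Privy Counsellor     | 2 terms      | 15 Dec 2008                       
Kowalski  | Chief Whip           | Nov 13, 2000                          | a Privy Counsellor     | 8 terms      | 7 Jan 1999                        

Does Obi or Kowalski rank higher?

By parliamentary office: Ivanova (Leader of the House); then Szabo, Chaudhari, Obi and Kowalski (Chief Whip); then Bianchi (Committee Chair).
Szabo, Chaudhari, Obi and Kowalski are each a Privy Counsellor, so the next rule applies.
Among Szabo, Chaudhari, Obi and Kowalski, by date of appointment to current office (earlier first): Szabo (Jan 19, 1997) before Chaudhari (Apr 13, 2000) before Obi (Jun 21, 2000) before Kowalski (Nov 13, 2000).
So Obi takes precedence.

Obi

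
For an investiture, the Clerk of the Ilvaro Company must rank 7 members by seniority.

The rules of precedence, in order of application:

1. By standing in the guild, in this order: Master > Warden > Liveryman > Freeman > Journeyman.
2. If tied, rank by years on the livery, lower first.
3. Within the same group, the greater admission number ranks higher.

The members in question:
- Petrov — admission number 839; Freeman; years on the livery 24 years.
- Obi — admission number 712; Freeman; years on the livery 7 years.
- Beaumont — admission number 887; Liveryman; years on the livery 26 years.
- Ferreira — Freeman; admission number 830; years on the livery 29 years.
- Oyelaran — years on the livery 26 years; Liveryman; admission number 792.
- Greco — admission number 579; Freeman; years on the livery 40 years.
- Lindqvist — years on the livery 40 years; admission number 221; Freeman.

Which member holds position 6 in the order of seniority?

Greco

By standing in the guild: Beaumont and Oyelaran (Liveryman); then Obi, Petrov, Ferreira, Greco and Lindqvist (Freeman).
Beaumont and Oyelaran both have years on the livery 26 years, so the next rule applies.
Among Beaumont and Oyelaran, by admission number (higher first): Beaumont (887) before Oyelaran (792).
Among Obi, Petrov, Ferreira, Greco and Lindqvist, by years on the livery (lower first): Obi (7 years) before Petrov (24 years) before Ferreira (29 years) before Greco and Lindqvist (40 years).
Among Greco and Lindqvist, by admission number (higher first): Greco (579) before Lindqvist (221).
Order: Beaumont, Oyelaran, Obi, Petrov, Ferreira, Greco, Lindqvist.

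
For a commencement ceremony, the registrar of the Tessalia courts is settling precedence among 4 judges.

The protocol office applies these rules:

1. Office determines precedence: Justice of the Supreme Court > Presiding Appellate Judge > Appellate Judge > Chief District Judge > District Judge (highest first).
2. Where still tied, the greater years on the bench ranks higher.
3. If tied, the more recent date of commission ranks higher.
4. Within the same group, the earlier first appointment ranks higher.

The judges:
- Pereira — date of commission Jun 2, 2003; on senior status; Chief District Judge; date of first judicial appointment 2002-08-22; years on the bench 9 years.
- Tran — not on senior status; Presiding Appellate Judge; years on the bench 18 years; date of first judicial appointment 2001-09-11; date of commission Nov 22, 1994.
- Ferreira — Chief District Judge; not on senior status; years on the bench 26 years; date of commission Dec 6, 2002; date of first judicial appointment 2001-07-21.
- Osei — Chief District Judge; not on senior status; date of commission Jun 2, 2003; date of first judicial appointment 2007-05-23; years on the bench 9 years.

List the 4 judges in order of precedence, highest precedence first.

Tran, Ferreira, Pereira, Osei

By office: Tran (Presiding Appellate Judge); then Ferreira, Pereira and Osei (Chief District Judge).
Among Ferreira, Pereira and Osei, by years on the bench (higher first): Ferreira (26 years) before Pereira and Osei (9 years).
Pereira and Osei both have date of commission Jun 2, 2003, so the next rule applies.
Among Pereira and Osei, by date of first judicial appointment (earlier first): Pereira (2002-08-22) before Osei (2007-05-23).
Full order: Tran, Ferreira, Pereira, Osei.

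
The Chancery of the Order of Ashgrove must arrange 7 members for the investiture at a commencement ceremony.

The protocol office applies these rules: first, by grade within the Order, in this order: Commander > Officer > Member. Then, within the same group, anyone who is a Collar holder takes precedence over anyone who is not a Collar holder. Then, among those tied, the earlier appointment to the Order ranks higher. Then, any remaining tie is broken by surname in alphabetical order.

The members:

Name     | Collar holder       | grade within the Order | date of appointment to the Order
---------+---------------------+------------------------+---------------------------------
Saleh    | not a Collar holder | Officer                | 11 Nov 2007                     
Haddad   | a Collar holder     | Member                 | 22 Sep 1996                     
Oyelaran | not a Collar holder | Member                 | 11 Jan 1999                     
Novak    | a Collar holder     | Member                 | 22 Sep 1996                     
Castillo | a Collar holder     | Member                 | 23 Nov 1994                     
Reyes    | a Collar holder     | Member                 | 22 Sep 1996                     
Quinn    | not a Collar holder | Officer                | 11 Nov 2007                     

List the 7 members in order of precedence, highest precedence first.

Quinn, Saleh, Castillo, Haddad, Novak, Reyes, Oyelaran

By grade within the Order: Quinn and Saleh (Officer); then Castillo, Haddad, Novak, Reyes and Oyelaran (Member).
Quinn and Saleh are each not a Collar holder, so the next rule applies.
Quinn and Saleh both have date of appointment to the Order 11 Nov 2007, so the next rule applies.
Among Quinn and Saleh, alphabetically by surname: Quinn before Saleh.
Among Castillo, Haddad, Novak, Reyes and Oyelaran, a Collar holder before not a Collar holder: Castillo, Haddad, Novak and Reyes (a Collar holder) before Oyelaran (not a Collar holder).
Among Castillo, Haddad, Novak and Reyes, by date of appointment to the Order (earlier first): Castillo (23 Nov 1994) before Haddad, Novak and Reyes (22 Sep 1996).
Among Haddad, Novak and Reyes, alphabetically by surname: Haddad before Novak before Reyes.
Full order: Quinn, Saleh, Castillo, Haddad, Novak, Reyes, Oyelaran.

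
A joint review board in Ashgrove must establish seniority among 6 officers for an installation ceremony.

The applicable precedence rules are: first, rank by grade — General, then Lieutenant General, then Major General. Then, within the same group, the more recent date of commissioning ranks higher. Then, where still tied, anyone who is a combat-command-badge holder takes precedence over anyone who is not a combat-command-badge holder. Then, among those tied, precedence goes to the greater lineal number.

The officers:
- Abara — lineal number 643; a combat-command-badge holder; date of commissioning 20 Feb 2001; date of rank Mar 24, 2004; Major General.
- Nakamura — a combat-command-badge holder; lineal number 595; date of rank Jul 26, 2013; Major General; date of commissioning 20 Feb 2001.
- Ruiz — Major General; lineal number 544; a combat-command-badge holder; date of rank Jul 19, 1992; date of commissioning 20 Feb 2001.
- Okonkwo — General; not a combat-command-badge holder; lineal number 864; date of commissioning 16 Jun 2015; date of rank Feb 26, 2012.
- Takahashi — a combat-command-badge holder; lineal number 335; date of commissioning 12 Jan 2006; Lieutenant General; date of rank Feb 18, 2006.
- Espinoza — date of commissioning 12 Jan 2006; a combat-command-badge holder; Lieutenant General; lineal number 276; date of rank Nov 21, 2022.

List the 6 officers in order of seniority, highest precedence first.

By grade: Okonkwo (General); then Takahashi and Espinoza (Lieutenant General); then Abara, Nakamura and Ruiz (Major General).
Takahashi and Espinoza both have date of commissioning 12 Jan 2006, so the next rule applies.
Takahashi and Espinoza are each a combat-command-badge holder, so the next rule applies.
Among Takahashi and Espinoza, by lineal number (higher first): Takahashi (335) before Espinoza (276).
Abara, Nakamura and Ruiz all have date of commissioning 20 Feb 2001, so the next rule applies.
Abara, Nakamura and Ruiz are each a combat-command-badge holder, so the next rule applies.
Among Abara, Nakamura and Ruiz, by lineal number (higher first): Abara (643) before Nakamura (595) before Ruiz (544).
Full order: Okonkwo, Takahashi, Espinoza, Abara, Nakamura, Ruiz.

Okonkwo, Takahashi, Espinoza, Abara, Nakamura, Ruiz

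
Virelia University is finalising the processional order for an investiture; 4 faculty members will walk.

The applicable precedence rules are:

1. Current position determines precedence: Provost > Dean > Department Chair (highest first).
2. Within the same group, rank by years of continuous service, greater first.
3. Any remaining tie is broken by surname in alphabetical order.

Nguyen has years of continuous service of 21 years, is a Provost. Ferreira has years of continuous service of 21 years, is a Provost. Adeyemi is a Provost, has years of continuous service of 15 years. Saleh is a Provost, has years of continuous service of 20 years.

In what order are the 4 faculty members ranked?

By current position: Ferreira, Nguyen, Saleh and Adeyemi (Provost).
Among Ferreira, Nguyen, Saleh and Adeyemi, by years of continuous service (higher first): Ferreira and Nguyen (21 years) before Saleh (20 years) before Adeyemi (15 years).
Among Ferreira and Nguyen, alphabetically by surname: Ferreira before Nguyen.
Full order: Ferreira, Nguyen, Saleh, Adeyemi.

Ferreira, Nguyen, Saleh, Adeyemi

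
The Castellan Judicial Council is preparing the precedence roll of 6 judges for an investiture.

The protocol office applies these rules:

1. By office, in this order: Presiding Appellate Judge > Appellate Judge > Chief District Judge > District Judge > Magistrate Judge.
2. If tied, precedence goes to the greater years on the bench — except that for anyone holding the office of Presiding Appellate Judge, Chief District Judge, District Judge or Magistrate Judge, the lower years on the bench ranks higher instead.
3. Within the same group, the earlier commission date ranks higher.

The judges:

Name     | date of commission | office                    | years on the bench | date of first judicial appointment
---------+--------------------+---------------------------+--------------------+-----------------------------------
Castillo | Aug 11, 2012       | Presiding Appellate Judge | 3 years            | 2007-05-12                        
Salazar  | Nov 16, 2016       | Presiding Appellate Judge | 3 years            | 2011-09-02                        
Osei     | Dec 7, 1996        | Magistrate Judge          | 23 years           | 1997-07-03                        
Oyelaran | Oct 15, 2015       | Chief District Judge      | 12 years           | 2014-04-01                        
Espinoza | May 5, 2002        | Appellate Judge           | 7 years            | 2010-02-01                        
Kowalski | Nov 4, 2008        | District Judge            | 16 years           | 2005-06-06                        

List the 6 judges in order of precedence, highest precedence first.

By office: Castillo and Salazar (Presiding Appellate Judge); then Espinoza (Appellate Judge); then Oyelaran (Chief District Judge); then Kowalski (District Judge); then Osei (Magistrate Judge).
Castillo and Salazar both have years on the bench 3 years, so the next rule applies.
Among Castillo and Salazar, by date of commission (earlier first): Castillo (Aug 11, 2012) before Salazar (Nov 16, 2016).
Full order: Castillo, Salazar, Espinoza, Oyelaran, Kowalski, Osei.

Castillo, Salazar, Espinoza, Oyelaran, Kowalski, Osei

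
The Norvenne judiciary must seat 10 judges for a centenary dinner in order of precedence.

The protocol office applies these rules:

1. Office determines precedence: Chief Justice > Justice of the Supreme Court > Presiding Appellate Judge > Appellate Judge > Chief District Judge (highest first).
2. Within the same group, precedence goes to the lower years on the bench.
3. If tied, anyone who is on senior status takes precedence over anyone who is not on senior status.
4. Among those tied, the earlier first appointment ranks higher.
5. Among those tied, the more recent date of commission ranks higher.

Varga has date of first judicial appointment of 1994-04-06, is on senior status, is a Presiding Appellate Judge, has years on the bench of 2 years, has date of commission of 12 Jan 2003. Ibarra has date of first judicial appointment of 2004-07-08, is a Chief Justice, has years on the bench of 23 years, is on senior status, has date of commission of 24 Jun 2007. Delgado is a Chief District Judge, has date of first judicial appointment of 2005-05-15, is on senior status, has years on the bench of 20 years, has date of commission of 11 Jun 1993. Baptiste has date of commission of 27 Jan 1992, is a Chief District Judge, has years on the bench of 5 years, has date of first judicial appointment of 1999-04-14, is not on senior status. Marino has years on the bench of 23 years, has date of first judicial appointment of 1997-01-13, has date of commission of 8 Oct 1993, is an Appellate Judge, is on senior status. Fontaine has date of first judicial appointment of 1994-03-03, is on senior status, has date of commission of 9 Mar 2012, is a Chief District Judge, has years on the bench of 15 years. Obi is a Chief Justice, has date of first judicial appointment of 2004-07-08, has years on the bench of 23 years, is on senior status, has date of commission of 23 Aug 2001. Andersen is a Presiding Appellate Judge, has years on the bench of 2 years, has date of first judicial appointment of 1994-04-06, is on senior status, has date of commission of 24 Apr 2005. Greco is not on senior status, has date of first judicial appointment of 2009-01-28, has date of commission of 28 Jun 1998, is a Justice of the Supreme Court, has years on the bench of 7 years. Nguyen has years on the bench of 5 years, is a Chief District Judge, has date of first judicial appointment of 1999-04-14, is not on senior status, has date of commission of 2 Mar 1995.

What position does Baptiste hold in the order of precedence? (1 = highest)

8

By office: Ibarra and Obi (Chief Justice); then Greco (Justice of the Supreme Court); then Andersen and Varga (Presiding Appellate Judge); then Marino (Appellate Judge); then Nguyen, Baptiste, Fontaine and Delgado (Chief District Judge).
Ibarra and Obi both have years on the bench 23 years, so the next rule applies.
Ibarra and Obi are each on senior status, so the next rule applies.
Ibarra and Obi both have date of first judicial appointment 2004-07-08, so the next rule applies.
Among Ibarra and Obi, by date of commission (later first): Ibarra (24 Jun 2007) before Obi (23 Aug 2001).
Andersen and Varga both have years on the bench 2 years, so the next rule applies.
Andersen and Varga are each on senior status, so the next rule applies.
Andersen and Varga both have date of first judicial appointment 1994-04-06, so the next rule applies.
Among Andersen and Varga, by date of commission (later first): Andersen (24 Apr 2005) before Varga (12 Jan 2003).
Among Nguyen, Baptiste, Fontaine and Delgado, by years on the bench (lower first): Nguyen and Baptiste (5 years) before Fontaine (15 years) before Delgado (20 years).
Nguyen and Baptiste are each not on senior status, so the next rule applies.
Nguyen and Baptiste both have date of first judicial appointment 1999-04-14, so the next rule applies.
Among Nguyen and Baptiste, by date of commission (later first): Nguyen (2 Mar 1995) before Baptiste (27 Jan 1992).
Order: Ibarra, Obi, Greco, Andersen, Varga, Marino, Nguyen, Baptiste, Fontaine, Delgado. So position 8.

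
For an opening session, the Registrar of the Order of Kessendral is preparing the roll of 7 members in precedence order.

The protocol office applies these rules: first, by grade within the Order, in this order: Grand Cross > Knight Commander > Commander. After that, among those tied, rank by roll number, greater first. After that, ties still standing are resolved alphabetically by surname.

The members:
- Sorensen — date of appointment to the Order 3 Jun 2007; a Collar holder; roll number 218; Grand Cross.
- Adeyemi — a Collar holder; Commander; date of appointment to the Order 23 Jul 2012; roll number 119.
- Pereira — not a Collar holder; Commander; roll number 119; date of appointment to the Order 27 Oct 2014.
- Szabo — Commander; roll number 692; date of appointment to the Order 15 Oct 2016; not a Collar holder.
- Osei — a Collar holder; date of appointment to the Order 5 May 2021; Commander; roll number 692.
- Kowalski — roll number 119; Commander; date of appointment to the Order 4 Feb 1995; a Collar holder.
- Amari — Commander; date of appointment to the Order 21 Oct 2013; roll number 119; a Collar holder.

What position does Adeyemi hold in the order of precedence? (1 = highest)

By grade within the Order: Sorensen (Grand Cross); then Osei, Szabo, Adeyemi, Amari, Kowalski and Pereira (Commander).
Among Osei, Szabo, Adeyemi, Amari, Kowalski and Pereira, by roll number (higher first): Osei and Szabo (692) before Adeyemi, Amari, Kowalski and Pereira (119).
Among Osei and Szabo, alphabetically by surname: Osei before Szabo.
Among Adeyemi, Amari, Kowalski and Pereira, alphabetically by surname: Adeyemi before Amari before Kowalski before Pereira.
Order: Sorensen, Osei, Szabo, Adeyemi, Amari, Kowalski, Pereira. So position 4.

4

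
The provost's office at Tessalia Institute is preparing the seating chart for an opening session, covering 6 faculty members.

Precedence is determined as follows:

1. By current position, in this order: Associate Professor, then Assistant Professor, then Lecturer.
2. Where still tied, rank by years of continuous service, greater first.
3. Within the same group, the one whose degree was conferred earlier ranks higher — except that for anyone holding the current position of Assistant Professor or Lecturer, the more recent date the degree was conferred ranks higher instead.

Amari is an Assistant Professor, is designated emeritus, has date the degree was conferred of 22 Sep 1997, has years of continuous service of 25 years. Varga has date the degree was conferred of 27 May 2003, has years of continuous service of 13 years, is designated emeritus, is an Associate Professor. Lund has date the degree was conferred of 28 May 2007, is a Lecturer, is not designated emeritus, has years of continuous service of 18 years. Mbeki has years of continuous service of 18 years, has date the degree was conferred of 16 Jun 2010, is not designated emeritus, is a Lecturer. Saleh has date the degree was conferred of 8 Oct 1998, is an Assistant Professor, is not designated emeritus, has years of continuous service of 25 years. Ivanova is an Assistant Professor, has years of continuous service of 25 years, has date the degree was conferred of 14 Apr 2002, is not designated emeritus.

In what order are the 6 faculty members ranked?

By current position: Varga (Associate Professor); then Ivanova, Saleh and Amari (Assistant Professor); then Mbeki and Lund (Lecturer).
Ivanova, Saleh and Amari all have years of continuous service 25 years, so the next rule applies.
Among Ivanova, Saleh and Amari, by date the degree was conferred (later first) (reversed rule for this group): Ivanova (14 Apr 2002) before Saleh (8 Oct 1998) before Amari (22 Sep 1997).
Mbeki and Lund both have years of continuous service 18 years, so the next rule applies.
Among Mbeki and Lund, by date the degree was conferred (later first) (reversed rule for this group): Mbeki (16 Jun 2010) before Lund (28 May 2007).
Full order: Varga, Ivanova, Saleh, Amari, Mbeki, Lund.

Varga, Ivanova, Saleh, Amari, Mbeki, Lund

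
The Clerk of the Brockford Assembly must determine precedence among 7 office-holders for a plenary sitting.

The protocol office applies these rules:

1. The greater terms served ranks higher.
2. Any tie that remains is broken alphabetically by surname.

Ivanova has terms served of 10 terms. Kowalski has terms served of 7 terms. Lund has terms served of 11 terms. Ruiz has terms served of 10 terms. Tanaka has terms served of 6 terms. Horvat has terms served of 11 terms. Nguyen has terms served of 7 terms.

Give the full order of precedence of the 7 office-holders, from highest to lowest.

By terms served (higher first): Horvat and Lund (both 11 terms); then Ivanova and Ruiz (both 10 terms); then Kowalski and Nguyen (both 7 terms); then Tanaka (6 terms).
Among Horvat and Lund, alphabetically by surname: Horvat before Lund.
Among Ivanova and Ruiz, alphabetically by surname: Ivanova before Ruiz.
Among Kowalski and Nguyen, alphabetically by surname: Kowalski before Nguyen.
Full order: Horvat, Lund, Ivanova, Ruiz, Kowalski, Nguyen, Tanaka.

Horvat, Lund, Ivanova, Ruiz, Kowalski, Nguyen, Tanaka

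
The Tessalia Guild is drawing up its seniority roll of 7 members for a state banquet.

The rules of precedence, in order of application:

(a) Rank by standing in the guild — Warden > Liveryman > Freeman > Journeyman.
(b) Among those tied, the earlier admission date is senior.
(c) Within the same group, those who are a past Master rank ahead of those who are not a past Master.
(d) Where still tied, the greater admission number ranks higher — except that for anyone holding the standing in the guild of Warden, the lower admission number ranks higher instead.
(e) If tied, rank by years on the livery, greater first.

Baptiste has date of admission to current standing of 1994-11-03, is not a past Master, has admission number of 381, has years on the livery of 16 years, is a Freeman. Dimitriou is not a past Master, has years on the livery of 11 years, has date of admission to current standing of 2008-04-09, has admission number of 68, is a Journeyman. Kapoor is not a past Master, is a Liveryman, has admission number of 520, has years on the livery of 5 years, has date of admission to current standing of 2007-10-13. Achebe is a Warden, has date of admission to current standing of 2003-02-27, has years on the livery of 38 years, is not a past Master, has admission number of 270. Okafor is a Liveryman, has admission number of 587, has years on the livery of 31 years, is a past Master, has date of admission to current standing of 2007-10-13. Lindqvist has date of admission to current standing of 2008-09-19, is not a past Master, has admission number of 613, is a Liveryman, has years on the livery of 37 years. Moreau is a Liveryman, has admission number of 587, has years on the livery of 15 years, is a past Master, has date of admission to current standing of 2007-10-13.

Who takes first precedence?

By standing in the guild: Achebe (Warden); then Okafor, Moreau, Kapoor and Lindqvist (Liveryman); then Baptiste (Freeman); then Dimitriou (Journeyman).
Among Okafor, Moreau, Kapoor and Lindqvist, by date of admission to current standing (earlier first): Okafor, Moreau and Kapoor (2007-10-13) before Lindqvist (2008-09-19).
Among Okafor, Moreau and Kapoor, a past Master before not a past Master: Okafor and Moreau (a past Master) before Kapoor (not a past Master).
Okafor and Moreau both have admission number 587, so the next rule applies.
Among Okafor and Moreau, by years on the livery (higher first): Okafor (31 years) before Moreau (15 years).
Order: Achebe, Okafor, Moreau, Kapoor, Lindqvist, Baptiste, Dimitriou.

Achebe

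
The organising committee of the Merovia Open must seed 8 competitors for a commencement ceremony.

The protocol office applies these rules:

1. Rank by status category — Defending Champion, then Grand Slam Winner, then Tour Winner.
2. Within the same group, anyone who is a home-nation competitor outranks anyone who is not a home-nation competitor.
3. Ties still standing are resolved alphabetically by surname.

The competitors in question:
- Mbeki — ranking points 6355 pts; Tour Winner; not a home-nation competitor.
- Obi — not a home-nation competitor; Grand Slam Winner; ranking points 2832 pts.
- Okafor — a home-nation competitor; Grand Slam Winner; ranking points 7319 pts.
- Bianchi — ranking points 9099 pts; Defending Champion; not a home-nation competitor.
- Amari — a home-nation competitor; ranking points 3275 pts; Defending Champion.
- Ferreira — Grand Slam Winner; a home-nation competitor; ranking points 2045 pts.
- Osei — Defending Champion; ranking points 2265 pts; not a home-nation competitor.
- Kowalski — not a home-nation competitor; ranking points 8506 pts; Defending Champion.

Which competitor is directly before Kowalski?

By status category: Amari, Bianchi, Kowalski and Osei (Defending Champion); then Ferreira, Okafor and Obi (Grand Slam Winner); then Mbeki (Tour Winner).
Among Amari, Bianchi, Kowalski and Osei, a home-nation competitor before not a home-nation competitor: Amari (a home-nation competitor) before Bianchi, Kowalski and Osei (not a home-nation competitor).
Among Bianchi, Kowalski and Osei, alphabetically by surname: Bianchi before Kowalski before Osei.
Among Ferreira, Okafor and Obi, a home-nation competitor before not a home-nation competitor: Ferreira and Okafor (a home-nation competitor) before Obi (not a home-nation competitor).
Among Ferreira and Okafor, alphabetically by surname: Ferreira before Okafor.
Order: Amari, Bianchi, Kowalski, Osei, Ferreira, Okafor, Obi, Mbeki.

Bianchi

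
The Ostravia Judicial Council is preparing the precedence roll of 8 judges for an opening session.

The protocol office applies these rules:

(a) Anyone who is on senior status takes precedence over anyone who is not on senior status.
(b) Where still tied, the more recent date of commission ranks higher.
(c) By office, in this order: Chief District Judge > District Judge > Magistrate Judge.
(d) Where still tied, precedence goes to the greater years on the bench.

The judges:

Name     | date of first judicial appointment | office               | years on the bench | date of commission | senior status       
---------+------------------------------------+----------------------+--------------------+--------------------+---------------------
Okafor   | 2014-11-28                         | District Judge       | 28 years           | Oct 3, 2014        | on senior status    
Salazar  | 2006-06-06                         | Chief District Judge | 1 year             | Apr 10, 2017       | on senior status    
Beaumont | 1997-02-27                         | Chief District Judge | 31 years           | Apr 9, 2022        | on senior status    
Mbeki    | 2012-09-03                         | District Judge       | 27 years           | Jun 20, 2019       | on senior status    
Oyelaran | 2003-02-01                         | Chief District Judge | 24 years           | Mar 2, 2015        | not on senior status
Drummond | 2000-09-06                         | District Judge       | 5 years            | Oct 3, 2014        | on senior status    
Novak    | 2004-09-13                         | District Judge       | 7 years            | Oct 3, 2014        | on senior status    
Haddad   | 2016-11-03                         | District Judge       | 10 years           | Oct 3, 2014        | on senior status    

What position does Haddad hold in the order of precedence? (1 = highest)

5

By the first rule: Beaumont, Mbeki, Salazar, Okafor, Haddad, Novak and Drummond (each on senior status); then Oyelaran (not on senior status).
Among Beaumont, Mbeki, Salazar, Okafor, Haddad, Novak and Drummond, by date of commission (later first): Beaumont (Apr 9, 2022) before Mbeki (Jun 20, 2019) before Salazar (Apr 10, 2017) before Okafor, Haddad, Novak and Drummond (Oct 3, 2014).
Okafor, Haddad, Novak and Drummond are each District Judge, so the next rule applies.
Among Okafor, Haddad, Novak and Drummond, by years on the bench (higher first): Okafor (28 years) before Haddad (10 years) before Novak (7 years) before Drummond (5 years).
Order: Beaumont, Mbeki, Salazar, Okafor, Haddad, Novak, Drummond, Oyelaran. So position 5.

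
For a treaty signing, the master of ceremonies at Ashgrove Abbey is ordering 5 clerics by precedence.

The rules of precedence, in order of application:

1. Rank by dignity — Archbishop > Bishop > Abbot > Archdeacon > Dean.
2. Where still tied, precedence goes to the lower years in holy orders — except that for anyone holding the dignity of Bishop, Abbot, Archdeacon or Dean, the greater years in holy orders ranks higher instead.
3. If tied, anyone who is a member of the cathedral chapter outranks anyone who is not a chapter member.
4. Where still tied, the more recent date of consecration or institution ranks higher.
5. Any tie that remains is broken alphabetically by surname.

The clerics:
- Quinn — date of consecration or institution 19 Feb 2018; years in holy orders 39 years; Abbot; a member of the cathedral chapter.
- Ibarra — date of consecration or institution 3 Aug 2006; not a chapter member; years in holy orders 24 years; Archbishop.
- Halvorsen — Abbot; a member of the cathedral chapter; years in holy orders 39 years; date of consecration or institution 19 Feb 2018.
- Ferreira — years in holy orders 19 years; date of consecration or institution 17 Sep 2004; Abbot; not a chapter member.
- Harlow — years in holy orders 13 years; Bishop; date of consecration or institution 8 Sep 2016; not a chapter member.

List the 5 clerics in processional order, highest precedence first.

By dignity: Ibarra (Archbishop); then Harlow (Bishop); then Halvorsen, Quinn and Ferreira (Abbot).
Among Halvorsen, Quinn and Ferreira, by years in holy orders (higher first) (reversed rule for this group): Halvorsen and Quinn (39 years) before Ferreira (19 years).
Halvorsen and Quinn are each a member of the cathedral chapter, so the next rule applies.
Halvorsen and Quinn both have date of consecration or institution 19 Feb 2018, so the next rule applies.
Among Halvorsen and Quinn, alphabetically by surname: Halvorsen before Quinn.
Full order: Ibarra, Harlow, Halvorsen, Quinn, Ferreira.

Ibarra, Harlow, Halvorsen, Quinn, Ferreira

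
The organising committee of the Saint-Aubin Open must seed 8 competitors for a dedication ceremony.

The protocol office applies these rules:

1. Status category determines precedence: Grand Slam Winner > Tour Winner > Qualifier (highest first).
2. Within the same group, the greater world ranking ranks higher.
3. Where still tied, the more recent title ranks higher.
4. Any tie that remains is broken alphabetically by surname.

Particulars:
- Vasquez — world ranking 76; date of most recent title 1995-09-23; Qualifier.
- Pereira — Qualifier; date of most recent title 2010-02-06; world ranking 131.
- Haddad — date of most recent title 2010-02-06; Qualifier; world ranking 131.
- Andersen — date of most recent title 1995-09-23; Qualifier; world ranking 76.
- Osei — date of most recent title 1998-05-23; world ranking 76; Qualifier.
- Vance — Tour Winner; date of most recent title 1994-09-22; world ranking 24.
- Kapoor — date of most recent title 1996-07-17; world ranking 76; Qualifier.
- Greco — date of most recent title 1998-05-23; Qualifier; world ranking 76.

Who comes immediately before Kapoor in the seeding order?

By status category: Vance (Tour Winner); then Haddad, Pereira, Greco, Osei, Kapoor, Andersen and Vasquez (Qualifier).
Among Haddad, Pereira, Greco, Osei, Kapoor, Andersen and Vasquez, by world ranking (higher first): Haddad and Pereira (131) before Greco, Osei, Kapoor, Andersen and Vasquez (76).
Haddad and Pereira both have date of most recent title 2010-02-06, so the next rule applies.
Among Haddad and Pereira, alphabetically by surname: Haddad before Pereira.
Among Greco, Osei, Kapoor, Andersen and Vasquez, by date of most recent title (later first): Greco and Osei (1998-05-23) before Kapoor (1996-07-17) before Andersen and Vasquez (1995-09-23).
Among Greco and Osei, alphabetically by surname: Greco before Osei.
Among Andersen and Vasquez, alphabetically by surname: Andersen before Vasquez.
Order: Vance, Haddad, Pereira, Greco, Osei, Kapoor, Andersen, Vasquez.

Osei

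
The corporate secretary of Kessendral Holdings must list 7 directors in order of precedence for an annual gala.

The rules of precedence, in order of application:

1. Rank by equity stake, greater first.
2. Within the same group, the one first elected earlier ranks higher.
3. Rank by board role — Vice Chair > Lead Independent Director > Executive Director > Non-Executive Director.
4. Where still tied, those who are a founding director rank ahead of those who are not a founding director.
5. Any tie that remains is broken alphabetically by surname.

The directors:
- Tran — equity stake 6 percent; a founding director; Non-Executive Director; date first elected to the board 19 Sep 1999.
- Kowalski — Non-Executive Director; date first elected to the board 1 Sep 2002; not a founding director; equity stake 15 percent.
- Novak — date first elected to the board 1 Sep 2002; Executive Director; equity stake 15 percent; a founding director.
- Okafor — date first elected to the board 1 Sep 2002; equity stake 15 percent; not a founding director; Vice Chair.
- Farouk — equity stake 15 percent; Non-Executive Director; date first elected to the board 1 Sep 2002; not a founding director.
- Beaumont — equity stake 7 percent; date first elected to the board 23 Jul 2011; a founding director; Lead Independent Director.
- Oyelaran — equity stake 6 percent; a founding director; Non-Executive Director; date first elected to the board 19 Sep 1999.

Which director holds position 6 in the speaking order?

By equity stake (higher first): Okafor, Novak, Farouk and Kowalski (each 15 percent); then Beaumont (7 percent); then Oyelaran and Tran (both 6 percent).
Okafor, Novak, Farouk and Kowalski all have date first elected to the board 1 Sep 2002, so the next rule applies.
Among Okafor, Novak, Farouk and Kowalski, by board role: Okafor (Vice Chair) before Novak (Executive Director) before Farouk and Kowalski (Non-Executive Director).
Farouk and Kowalski are each not a founding director, so the next rule applies.
Among Farouk and Kowalski, alphabetically by surname: Farouk before Kowalski.
Oyelaran and Tran both have date first elected to the board 19 Sep 1999, so the next rule applies.
Oyelaran and Tran are each Non-Executive Director, so the next rule applies.
Oyelaran and Tran are each a founding director, so the next rule applies.
Among Oyelaran and Tran, alphabetically by surname: Oyelaran before Tran.
Order: Okafor, Novak, Farouk, Kowalski, Beaumont, Oyelaran, Tran.

Oyelaran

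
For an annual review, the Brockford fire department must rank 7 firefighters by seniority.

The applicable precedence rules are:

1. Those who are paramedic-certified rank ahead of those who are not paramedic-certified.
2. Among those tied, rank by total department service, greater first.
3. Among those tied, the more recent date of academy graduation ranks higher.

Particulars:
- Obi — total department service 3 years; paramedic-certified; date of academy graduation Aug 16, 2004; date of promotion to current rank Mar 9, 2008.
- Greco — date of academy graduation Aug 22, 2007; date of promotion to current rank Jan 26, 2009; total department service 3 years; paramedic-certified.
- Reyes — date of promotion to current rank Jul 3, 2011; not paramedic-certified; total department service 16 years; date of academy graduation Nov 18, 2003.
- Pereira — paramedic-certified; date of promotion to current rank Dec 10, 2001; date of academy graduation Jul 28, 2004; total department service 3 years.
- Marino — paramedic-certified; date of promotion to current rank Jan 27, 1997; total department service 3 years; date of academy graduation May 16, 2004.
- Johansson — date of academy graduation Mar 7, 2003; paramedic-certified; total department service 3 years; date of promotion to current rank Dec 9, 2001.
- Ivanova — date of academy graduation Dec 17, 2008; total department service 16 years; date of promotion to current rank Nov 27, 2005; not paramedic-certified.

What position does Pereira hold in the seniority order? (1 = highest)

By the first rule: Greco, Obi, Pereira, Marino and Johansson (each paramedic-certified); then Ivanova and Reyes (both not paramedic-certified).
Greco, Obi, Pereira, Marino and Johansson all have total department service 3 years, so the next rule applies.
Among Greco, Obi, Pereira, Marino and Johansson, by date of academy graduation (later first): Greco (Aug 22, 2007) before Obi (Aug 16, 2004) before Pereira (Jul 28, 2004) before Marino (May 16, 2004) before Johansson (Mar 7, 2003).
Ivanova and Reyes both have total department service 16 years, so the next rule applies.
Among Ivanova and Reyes, by date of academy graduation (later first): Ivanova (Dec 17, 2008) before Reyes (Nov 18, 2003).
Order: Greco, Obi, Pereira, Marino, Johansson, Ivanova, Reyes. So position 3.

3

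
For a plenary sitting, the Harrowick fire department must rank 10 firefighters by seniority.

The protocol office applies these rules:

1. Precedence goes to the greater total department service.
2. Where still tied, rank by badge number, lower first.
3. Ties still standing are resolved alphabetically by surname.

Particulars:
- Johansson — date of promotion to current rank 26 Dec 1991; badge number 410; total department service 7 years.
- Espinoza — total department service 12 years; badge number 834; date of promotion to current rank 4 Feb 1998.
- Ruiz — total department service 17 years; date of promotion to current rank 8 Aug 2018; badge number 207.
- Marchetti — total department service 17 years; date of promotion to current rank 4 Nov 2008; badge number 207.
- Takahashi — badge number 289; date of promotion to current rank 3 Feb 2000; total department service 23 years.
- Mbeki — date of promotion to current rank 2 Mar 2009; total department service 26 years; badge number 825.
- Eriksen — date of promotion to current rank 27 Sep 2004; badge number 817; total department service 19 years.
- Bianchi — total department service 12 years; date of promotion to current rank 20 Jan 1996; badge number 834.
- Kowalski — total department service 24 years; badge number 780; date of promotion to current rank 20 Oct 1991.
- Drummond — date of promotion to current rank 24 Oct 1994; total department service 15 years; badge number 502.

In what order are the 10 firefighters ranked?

Mbeki, Kowalski, Takahashi, Eriksen, Marchetti, Ruiz, Drummond, Bianchi, Espinoza, Johansson

By total department service (higher first): Mbeki (26 years); then Kowalski (24 years); then Takahashi (23 years); then Eriksen (19 years); then Marchetti and Ruiz (both 17 years); then Drummond (15 years); then Bianchi and Espinoza (both 12 years); then Johansson (7 years).
Marchetti and Ruiz both have badge number 207, so the next rule applies.
Among Marchetti and Ruiz, alphabetically by surname: Marchetti before Ruiz.
Bianchi and Espinoza both have badge number 834, so the next rule applies.
Among Bianchi and Espinoza, alphabetically by surname: Bianchi before Espinoza.
Full order: Mbeki, Kowalski, Takahashi, Eriksen, Marchetti, Ruiz, Drummond, Bianchi, Espinoza, Johansson.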